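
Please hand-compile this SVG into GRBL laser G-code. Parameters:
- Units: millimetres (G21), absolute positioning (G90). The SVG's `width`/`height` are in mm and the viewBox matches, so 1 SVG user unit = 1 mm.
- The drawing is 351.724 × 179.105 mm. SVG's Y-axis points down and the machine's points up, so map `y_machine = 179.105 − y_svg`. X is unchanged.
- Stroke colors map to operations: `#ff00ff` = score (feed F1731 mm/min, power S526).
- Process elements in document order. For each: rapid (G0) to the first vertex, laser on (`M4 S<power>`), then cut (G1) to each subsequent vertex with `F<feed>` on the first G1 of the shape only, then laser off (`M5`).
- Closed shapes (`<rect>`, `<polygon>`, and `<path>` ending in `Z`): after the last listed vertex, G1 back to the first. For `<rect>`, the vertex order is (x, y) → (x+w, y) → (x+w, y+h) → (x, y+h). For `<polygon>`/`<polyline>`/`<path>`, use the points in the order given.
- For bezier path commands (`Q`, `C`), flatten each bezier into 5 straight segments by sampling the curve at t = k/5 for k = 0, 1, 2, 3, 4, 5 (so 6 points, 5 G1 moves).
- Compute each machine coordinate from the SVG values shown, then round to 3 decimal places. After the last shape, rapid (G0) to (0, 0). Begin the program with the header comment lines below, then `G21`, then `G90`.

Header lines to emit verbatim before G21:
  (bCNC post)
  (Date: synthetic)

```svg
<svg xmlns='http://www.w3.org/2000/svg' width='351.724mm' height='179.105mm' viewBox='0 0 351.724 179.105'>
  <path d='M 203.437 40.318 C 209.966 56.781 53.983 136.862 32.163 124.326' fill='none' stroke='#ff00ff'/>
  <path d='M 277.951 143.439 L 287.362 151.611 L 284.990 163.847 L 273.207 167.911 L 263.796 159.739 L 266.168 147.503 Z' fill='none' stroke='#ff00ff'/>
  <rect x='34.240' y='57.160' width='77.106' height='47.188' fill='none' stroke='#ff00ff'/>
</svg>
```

(bCNC post)
(Date: synthetic)
G21
G90
G0 X203.437 Y138.787
M4 S526
G1 X190.226 Y122.525 F1731
G1 X152.253 Y98.494
G1 X103.758 Y74.193
G1 X58.981 Y57.122
G1 X32.163 Y54.779
M5
G0 X277.951 Y35.666
M4 S526
G1 X287.362 Y27.494 F1731
G1 X284.990 Y15.258
G1 X273.207 Y11.194
G1 X263.796 Y19.366
G1 X266.168 Y31.602
G1 X277.951 Y35.666
M5
G0 X34.240 Y121.945
M4 S526
G1 X111.346 Y121.945 F1731
G1 X111.346 Y74.757
G1 X34.240 Y74.757
G1 X34.240 Y121.945
M5
G0 X0.000 Y0.000

viewBox `0 0 351.724 179.105` with mm width/height → 1 unit = 1 mm. Flip: y_m = 179.105 − y_svg.

**Shape 1** — `<path>` cubic bezier, stroke `#ff00ff` → score (S526, F1731). Control points (SVG): P0=(203.437,40.318), P1=(209.966,56.781), P2=(53.983,136.862), P3=(32.163,124.326); sampled at t=k/5. Machine vertices: (203.437,138.787) → (190.226,122.525) → (152.253,98.494) → (103.758,74.193) → (58.981,57.122) → (32.163,54.779). Open path.

**Shape 2** — `<path>` regular polygon, stroke `#ff00ff` → score (S526, F1731). Machine vertices: (277.951,35.666) → (287.362,27.494) → (284.990,15.258) → (273.207,11.194) → (263.796,19.366) → (266.168,31.602) → (277.951,35.666). Closed: final G1 returns to the first vertex.

**Shape 3** — `<rect>` rectangle, stroke `#ff00ff` → score (S526, F1731). Machine vertices: (34.240,121.945) → (111.346,121.945) → (111.346,74.757) → (34.240,74.757) → (34.240,121.945). Closed: final G1 returns to the first vertex.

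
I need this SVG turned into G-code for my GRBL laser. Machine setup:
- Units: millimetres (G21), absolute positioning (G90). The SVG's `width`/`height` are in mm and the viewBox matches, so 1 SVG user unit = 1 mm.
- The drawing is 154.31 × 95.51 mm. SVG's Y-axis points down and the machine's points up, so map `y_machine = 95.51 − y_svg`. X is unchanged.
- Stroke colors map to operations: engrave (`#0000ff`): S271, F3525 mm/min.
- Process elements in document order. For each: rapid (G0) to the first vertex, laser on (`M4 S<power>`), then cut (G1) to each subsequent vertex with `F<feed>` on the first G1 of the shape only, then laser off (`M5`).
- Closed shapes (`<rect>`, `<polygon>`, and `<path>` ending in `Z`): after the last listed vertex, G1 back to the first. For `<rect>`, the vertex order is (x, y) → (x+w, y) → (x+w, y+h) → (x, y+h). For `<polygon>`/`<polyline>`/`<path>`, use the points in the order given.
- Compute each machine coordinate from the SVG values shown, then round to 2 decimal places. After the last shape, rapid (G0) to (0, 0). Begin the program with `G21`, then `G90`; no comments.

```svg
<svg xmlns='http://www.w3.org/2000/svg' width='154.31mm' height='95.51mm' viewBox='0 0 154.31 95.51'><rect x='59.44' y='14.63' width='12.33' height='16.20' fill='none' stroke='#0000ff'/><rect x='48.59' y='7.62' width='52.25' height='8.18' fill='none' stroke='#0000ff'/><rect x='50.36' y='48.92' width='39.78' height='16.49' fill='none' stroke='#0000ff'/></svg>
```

G21
G90
G0 X59.44 Y80.88
M4 S271
G1 X71.77 Y80.88 F3525
G1 X71.77 Y64.68
G1 X59.44 Y64.68
G1 X59.44 Y80.88
M5
G0 X48.59 Y87.89
M4 S271
G1 X100.84 Y87.89 F3525
G1 X100.84 Y79.71
G1 X48.59 Y79.71
G1 X48.59 Y87.89
M5
G0 X50.36 Y46.59
M4 S271
G1 X90.14 Y46.59 F3525
G1 X90.14 Y30.10
G1 X50.36 Y30.10
G1 X50.36 Y46.59
M5
G0 X0.00 Y0.00

1 u = 1 mm; y_m = 95.51 − y.

[1] `<rect>` rectangle, #0000ff→engrave S271 F3525: (59.44,80.88) → (71.77,80.88) → (71.77,64.68) → (59.44,64.68) → (59.44,80.88) (closed)

[2] `<rect>` rectangle, #0000ff→engrave S271 F3525: (48.59,87.89) → (100.84,87.89) → (100.84,79.71) → (48.59,79.71) → (48.59,87.89) (closed)

[3] `<rect>` rectangle, #0000ff→engrave S271 F3525: (50.36,46.59) → (90.14,46.59) → (90.14,30.10) → (50.36,30.10) → (50.36,46.59) (closed)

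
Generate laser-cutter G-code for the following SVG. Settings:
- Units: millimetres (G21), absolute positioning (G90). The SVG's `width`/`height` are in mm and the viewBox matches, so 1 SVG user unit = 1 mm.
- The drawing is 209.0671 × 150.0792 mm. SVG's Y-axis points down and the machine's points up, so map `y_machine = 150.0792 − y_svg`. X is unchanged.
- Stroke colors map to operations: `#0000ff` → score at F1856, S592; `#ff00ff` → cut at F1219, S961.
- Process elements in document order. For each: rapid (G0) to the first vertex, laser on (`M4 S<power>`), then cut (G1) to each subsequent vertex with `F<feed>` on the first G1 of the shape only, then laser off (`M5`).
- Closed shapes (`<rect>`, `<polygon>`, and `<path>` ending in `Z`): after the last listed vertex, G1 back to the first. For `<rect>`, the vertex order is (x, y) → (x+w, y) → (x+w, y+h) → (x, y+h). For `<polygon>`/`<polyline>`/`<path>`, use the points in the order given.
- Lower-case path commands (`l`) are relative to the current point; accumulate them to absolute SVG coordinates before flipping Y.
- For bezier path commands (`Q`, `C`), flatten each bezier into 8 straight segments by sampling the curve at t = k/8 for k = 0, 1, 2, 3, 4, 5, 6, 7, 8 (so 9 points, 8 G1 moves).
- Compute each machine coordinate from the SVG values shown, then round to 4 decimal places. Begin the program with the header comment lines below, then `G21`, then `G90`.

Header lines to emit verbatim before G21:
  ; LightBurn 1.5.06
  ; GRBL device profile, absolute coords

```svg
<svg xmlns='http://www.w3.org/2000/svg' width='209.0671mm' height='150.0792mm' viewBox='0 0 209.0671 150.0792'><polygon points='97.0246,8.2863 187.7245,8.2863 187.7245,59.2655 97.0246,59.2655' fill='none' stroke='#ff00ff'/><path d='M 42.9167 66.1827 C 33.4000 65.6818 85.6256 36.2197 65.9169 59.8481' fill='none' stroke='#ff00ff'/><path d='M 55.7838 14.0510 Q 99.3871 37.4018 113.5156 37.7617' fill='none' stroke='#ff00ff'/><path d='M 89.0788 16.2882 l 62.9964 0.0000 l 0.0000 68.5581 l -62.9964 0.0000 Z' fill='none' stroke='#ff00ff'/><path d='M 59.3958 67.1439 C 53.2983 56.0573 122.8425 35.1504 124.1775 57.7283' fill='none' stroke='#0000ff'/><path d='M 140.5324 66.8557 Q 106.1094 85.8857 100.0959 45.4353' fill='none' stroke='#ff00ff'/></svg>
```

; LightBurn 1.5.06
; GRBL device profile, absolute coords
G21
G90
G0 X97.0246 Y141.7929
M4 S961
G1 X187.7245 Y141.7929 F1219
G1 X187.7245 Y90.8137
G1 X97.0246 Y90.8137
G1 X97.0246 Y141.7929
M5
G0 X42.9167 Y83.8965
M4 S961
G1 X41.9810 Y85.2816 F1219
G1 X45.2672 Y88.4203
G1 X51.2086 Y92.3511
G1 X58.2388 Y96.1123
G1 X64.7913 Y98.7424
G1 X69.2994 Y99.2800
G1 X70.1968 Y96.7634
G1 X65.9169 Y90.2311
M5
G0 X55.7838 Y136.0282
M4 S961
G1 X66.2241 Y130.5497 F1219
G1 X75.7433 Y125.7897
G1 X84.3414 Y121.7482
G1 X92.0184 Y118.4251
G1 X98.7743 Y115.8205
G1 X104.6092 Y113.9344
G1 X109.5229 Y112.7667
G1 X113.5156 Y112.3175
M5
G0 X89.0788 Y133.7910
M4 S961
G1 X152.0752 Y133.7910 F1219
G1 X152.0752 Y65.2329
G1 X89.0788 Y65.2329
G1 X89.0788 Y133.7910
M5
G0 X59.3958 Y82.9353
M4 S592
G1 X60.3740 Y87.4490 F1856
G1 X66.7578 Y92.2587
G1 X76.8616 Y96.7397
G1 X88.9995 Y100.2673
G1 X101.4858 Y102.2169
G1 X112.6347 Y101.9638
G1 X120.7605 Y98.8834
G1 X124.1775 Y92.3509
M5
G0 X140.5324 Y83.2235
M4 S961
G1 X132.3705 Y79.3954 F1219
G1 X125.0965 Y77.4260
G1 X118.7102 Y77.3154
G1 X113.2118 Y79.0636
G1 X108.6011 Y82.6705
G1 X104.8782 Y88.1362
G1 X102.0432 Y95.4607
G1 X100.0959 Y104.6439
M5

Since the viewBox matches the mm dimensions, user units are millimetres directly. The only transform is the Y-flip y_m = 150.0792 − y_svg.

Shape 1 is a rectangle drawn with `<polygon>`. Its stroke #ff00ff means cut at S961, F1219. After flipping Y the toolpath is (97.0246,141.7929) → (187.7245,141.7929) → (187.7245,90.8137) → (97.0246,90.8137) → (97.0246,141.7929), returning to the start.

Shape 2 is a cubic bezier drawn with `<path>`. Its stroke #ff00ff means cut at S961, F1219. After flipping Y the toolpath is (42.9167,83.8965) → (41.9810,85.2816) → (45.2672,88.4203) → (51.2086,92.3511) → (58.2388,96.1123) → (64.7913,98.7424) → (69.2994,99.2800) → (70.1968,96.7634) → (65.9169,90.2311).

Shape 3 is a quadratic bezier drawn with `<path>`. Its stroke #ff00ff means cut at S961, F1219. After flipping Y the toolpath is (55.7838,136.0282) → (66.2241,130.5497) → (75.7433,125.7897) → (84.3414,121.7482) → (92.0184,118.4251) → (98.7743,115.8205) → (104.6092,113.9344) → (109.5229,112.7667) → (113.5156,112.3175).

Shape 4 is a rectangle drawn with `<path>`. Its stroke #ff00ff means cut at S961, F1219. After flipping Y the toolpath is (89.0788,133.7910) → (152.0752,133.7910) → (152.0752,65.2329) → (89.0788,65.2329) → (89.0788,133.7910), returning to the start.

Shape 5 is a cubic bezier drawn with `<path>`. Its stroke #0000ff means score at S592, F1856. After flipping Y the toolpath is (59.3958,82.9353) → (60.3740,87.4490) → (66.7578,92.2587) → (76.8616,96.7397) → (88.9995,100.2673) → (101.4858,102.2169) → (112.6347,101.9638) → (120.7605,98.8834) → (124.1775,92.3509).

Shape 6 is a quadratic bezier drawn with `<path>`. Its stroke #ff00ff means cut at S961, F1219. After flipping Y the toolpath is (140.5324,83.2235) → (132.3705,79.3954) → (125.0965,77.4260) → (118.7102,77.3154) → (113.2118,79.0636) → (108.6011,82.6705) → (104.8782,88.1362) → (102.0432,95.4607) → (100.0959,104.6439).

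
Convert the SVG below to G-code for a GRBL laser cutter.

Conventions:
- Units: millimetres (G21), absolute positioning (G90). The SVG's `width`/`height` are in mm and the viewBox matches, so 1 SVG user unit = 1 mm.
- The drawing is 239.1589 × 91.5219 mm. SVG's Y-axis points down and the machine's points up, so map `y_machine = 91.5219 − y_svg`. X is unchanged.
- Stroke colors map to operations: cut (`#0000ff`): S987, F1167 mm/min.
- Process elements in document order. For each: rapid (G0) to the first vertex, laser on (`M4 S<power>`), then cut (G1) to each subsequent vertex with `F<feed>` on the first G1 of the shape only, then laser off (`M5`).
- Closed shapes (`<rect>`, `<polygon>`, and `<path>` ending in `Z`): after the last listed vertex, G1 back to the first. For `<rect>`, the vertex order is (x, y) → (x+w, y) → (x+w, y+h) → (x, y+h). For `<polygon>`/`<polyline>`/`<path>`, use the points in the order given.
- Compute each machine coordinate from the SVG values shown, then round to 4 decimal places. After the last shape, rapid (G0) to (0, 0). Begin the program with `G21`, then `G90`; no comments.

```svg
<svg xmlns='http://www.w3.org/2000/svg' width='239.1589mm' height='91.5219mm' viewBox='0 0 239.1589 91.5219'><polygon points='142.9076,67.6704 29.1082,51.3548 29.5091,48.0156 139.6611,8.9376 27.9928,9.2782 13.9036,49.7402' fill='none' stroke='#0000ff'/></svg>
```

G21
G90
G0 X142.9076 Y23.8515
M4 S987
G1 X29.1082 Y40.1671 F1167
G1 X29.5091 Y43.5063
G1 X139.6611 Y82.5843
G1 X27.9928 Y82.2437
G1 X13.9036 Y41.7817
G1 X142.9076 Y23.8515
M5
G0 X0.0000 Y0.0000

1 u = 1 mm; y_m = 91.5219 − y.

[1] `<polygon>` closed polygon, #0000ff→cut S987 F1167: (142.9076,23.8515) → (29.1082,40.1671) → (29.5091,43.5063) → (139.6611,82.5843) → (27.9928,82.2437) → (13.9036,41.7817) → (142.9076,23.8515) (closed)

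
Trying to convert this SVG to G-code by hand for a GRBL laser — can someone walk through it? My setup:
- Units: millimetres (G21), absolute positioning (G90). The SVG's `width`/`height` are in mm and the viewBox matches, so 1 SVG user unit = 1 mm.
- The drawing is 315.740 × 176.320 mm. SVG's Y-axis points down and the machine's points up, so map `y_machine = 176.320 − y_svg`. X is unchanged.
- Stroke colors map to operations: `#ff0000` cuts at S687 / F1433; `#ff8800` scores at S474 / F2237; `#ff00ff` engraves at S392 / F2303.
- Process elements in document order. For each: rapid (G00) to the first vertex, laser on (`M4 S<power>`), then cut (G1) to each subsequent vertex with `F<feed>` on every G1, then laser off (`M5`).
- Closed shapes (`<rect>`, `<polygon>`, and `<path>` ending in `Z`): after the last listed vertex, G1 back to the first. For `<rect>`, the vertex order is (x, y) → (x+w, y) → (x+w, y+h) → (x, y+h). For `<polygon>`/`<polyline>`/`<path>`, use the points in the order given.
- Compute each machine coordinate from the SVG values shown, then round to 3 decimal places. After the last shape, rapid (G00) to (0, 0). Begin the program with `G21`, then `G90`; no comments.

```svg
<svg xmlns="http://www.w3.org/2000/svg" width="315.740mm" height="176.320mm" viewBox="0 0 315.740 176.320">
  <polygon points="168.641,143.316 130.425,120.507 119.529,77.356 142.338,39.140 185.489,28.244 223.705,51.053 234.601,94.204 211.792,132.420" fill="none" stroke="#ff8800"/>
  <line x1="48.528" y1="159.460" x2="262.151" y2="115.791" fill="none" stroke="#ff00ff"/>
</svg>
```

G21
G90
G00 X168.641 Y33.004
M4 S474
G1 X130.425 Y55.813 F2237
G1 X119.529 Y98.964 F2237
G1 X142.338 Y137.180 F2237
G1 X185.489 Y148.076 F2237
G1 X223.705 Y125.267 F2237
G1 X234.601 Y82.116 F2237
G1 X211.792 Y43.900 F2237
G1 X168.641 Y33.004 F2237
M5
G00 X48.528 Y16.860
M4 S392
G1 X262.151 Y60.529 F2303
M5
G00 X0.000 Y0.000

viewBox `0 0 315.740 176.320` with mm width/height → 1 unit = 1 mm. Flip: y_m = 176.320 − y_svg.

**Shape 1** — `<polygon>` regular polygon, stroke `#ff8800` → score (S474, F2237). Machine vertices: (168.641,33.004) → (130.425,55.813) → (119.529,98.964) → (142.338,137.180) → (185.489,148.076) → (223.705,125.267) → (234.601,82.116) → (211.792,43.900) → (168.641,33.004). Closed: final G1 returns to the first vertex.

**Shape 2** — `<line>` line segment, stroke `#ff00ff` → engrave (S392, F2303). Machine vertices: (48.528,16.860) → (262.151,60.529). Open path.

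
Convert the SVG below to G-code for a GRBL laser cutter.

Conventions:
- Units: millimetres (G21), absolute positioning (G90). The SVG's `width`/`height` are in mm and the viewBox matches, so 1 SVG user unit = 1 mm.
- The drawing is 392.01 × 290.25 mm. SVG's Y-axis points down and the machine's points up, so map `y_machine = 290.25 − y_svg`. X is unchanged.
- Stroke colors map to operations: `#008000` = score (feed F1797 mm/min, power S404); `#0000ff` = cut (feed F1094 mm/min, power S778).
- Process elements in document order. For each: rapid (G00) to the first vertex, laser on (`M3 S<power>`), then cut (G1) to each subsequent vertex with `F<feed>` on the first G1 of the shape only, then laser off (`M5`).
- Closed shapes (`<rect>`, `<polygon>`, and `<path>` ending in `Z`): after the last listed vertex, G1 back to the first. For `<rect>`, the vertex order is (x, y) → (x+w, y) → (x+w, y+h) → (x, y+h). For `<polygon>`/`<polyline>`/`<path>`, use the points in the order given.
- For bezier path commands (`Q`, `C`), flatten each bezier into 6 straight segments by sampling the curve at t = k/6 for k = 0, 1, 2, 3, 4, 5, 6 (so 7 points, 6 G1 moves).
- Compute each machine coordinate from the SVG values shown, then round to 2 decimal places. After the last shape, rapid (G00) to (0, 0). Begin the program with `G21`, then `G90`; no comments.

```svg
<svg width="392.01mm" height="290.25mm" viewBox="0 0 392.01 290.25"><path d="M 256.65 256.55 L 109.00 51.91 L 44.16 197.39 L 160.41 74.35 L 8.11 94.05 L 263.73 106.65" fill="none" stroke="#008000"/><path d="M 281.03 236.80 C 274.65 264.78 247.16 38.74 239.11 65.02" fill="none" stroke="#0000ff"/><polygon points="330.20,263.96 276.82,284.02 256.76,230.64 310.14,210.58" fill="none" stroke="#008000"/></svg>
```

1 u = 1 mm; y_m = 290.25 − y.

[1] `<path>` open polyline, #008000→score S404 F1797: (256.65,33.70) → (109.00,238.34) → (44.16,92.86) → (160.41,215.90) → (8.11,196.20) → (263.73,183.60)

[2] `<path>` cubic bezier, #0000ff→cut S778 F1094: (281.03,53.45) → (276.27,58.28) → (269.12,91.39) → (260.70,138.70) → (252.14,186.16) → (244.57,219.69) → (239.11,225.23)

[3] `<polygon>` regular polygon, #008000→score S404 F1797: (330.20,26.29) → (276.82,6.23) → (256.76,59.61) → (310.14,79.67) → (330.20,26.29) (closed)

G21
G90
G00 X256.65 Y33.70
M3 S404
G1 X109.00 Y238.34 F1797
G1 X44.16 Y92.86
G1 X160.41 Y215.90
G1 X8.11 Y196.20
G1 X263.73 Y183.60
M5
G00 X281.03 Y53.45
M3 S778
G1 X276.27 Y58.28 F1094
G1 X269.12 Y91.39
G1 X260.70 Y138.70
G1 X252.14 Y186.16
G1 X244.57 Y219.69
G1 X239.11 Y225.23
M5
G00 X330.20 Y26.29
M3 S404
G1 X276.82 Y6.23 F1797
G1 X256.76 Y59.61
G1 X310.14 Y79.67
G1 X330.20 Y26.29
M5
G00 X0.00 Y0.00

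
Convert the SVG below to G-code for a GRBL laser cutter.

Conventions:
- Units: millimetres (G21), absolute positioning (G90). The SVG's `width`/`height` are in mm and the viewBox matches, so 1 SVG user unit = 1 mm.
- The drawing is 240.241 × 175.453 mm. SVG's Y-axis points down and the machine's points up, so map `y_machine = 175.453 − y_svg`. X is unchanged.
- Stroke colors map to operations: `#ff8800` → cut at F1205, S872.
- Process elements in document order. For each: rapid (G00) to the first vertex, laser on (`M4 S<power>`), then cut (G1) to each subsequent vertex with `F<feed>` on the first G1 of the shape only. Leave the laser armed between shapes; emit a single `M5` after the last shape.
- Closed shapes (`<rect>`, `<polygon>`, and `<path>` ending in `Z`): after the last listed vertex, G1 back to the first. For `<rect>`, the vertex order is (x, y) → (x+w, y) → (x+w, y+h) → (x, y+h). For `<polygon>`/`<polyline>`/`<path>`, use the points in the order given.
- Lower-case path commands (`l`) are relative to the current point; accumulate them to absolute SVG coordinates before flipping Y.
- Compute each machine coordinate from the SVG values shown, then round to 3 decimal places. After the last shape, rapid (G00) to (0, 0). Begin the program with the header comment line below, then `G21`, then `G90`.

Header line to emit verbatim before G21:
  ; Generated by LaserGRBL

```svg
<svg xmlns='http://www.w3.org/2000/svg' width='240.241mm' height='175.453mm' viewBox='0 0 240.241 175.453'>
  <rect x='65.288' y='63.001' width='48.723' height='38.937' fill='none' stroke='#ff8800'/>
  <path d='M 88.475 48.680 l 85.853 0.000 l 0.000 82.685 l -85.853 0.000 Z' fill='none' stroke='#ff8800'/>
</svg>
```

; Generated by LaserGRBL
G21
G90
G00 X65.288 Y112.452
M4 S872
G1 X114.011 Y112.452 F1205
G1 X114.011 Y73.515
G1 X65.288 Y73.515
G1 X65.288 Y112.452
G00 X88.475 Y126.773
M4 S872
G1 X174.328 Y126.773 F1205
G1 X174.328 Y44.088
G1 X88.475 Y44.088
G1 X88.475 Y126.773
M5
G00 X0.000 Y0.000

Since the viewBox matches the mm dimensions, user units are millimetres directly. The only transform is the Y-flip y_m = 175.453 − y_svg.

Shape 1 is a rectangle drawn with `<rect>`. Its stroke #ff8800 means cut at S872, F1205. After flipping Y the toolpath is (65.288,112.452) → (114.011,112.452) → (114.011,73.515) → (65.288,73.515) → (65.288,112.452), returning to the start.

Shape 2 is a rectangle drawn with `<path>`. Its stroke #ff8800 means cut at S872, F1205. After flipping Y the toolpath is (88.475,126.773) → (174.328,126.773) → (174.328,44.088) → (88.475,44.088) → (88.475,126.773), returning to the start.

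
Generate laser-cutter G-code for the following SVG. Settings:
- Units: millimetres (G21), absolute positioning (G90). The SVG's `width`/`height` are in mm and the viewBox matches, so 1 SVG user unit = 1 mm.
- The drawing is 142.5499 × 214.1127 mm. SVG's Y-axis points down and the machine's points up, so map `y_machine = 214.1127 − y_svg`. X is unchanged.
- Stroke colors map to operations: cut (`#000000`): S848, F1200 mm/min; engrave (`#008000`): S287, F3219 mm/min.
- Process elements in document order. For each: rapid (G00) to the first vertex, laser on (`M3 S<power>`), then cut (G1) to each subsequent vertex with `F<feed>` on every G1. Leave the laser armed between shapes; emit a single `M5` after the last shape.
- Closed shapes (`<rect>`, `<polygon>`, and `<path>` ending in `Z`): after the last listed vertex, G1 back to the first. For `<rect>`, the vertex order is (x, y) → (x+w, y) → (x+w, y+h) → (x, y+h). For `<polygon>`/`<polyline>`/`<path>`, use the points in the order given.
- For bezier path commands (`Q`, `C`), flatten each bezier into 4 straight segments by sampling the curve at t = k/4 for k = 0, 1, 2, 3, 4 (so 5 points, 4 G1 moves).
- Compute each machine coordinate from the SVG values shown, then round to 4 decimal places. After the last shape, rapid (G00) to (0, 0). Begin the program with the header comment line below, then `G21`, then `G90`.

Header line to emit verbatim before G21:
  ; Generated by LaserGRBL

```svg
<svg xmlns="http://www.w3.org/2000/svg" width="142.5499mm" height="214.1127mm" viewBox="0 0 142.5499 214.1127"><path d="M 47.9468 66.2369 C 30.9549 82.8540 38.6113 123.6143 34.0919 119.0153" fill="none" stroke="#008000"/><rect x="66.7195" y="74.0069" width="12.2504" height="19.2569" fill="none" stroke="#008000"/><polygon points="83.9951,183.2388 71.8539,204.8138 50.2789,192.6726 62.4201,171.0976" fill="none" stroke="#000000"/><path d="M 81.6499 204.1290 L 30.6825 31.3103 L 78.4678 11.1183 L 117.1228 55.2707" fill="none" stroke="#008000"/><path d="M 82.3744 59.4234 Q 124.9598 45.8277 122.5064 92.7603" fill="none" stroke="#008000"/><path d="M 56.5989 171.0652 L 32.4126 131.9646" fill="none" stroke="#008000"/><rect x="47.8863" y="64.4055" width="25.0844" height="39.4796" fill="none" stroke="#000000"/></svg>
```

; Generated by LaserGRBL
G21
G90
G00 X47.9468 Y147.8758
M3 S287
G1 X39.2491 Y131.9721 F3219
G1 X36.3422 Y113.5306 F3219
G1 X35.7739 Y99.0670 F3219
G1 X34.0919 Y95.0974 F3219
G00 X66.7195 Y140.1058
M3 S287
G1 X78.9699 Y140.1058 F3219
G1 X78.9699 Y120.8489 F3219
G1 X66.7195 Y120.8489 F3219
G1 X66.7195 Y140.1058 F3219
G00 X83.9951 Y30.8739
M3 S848
G1 X71.8539 Y9.2989 F1200
G1 X50.2789 Y21.4401 F1200
G1 X62.4201 Y43.0151 F1200
G1 X83.9951 Y30.8739 F1200
G00 X81.6499 Y9.9837
M3 S287
G1 X30.6825 Y182.8024 F3219
G1 X78.4678 Y202.9944 F3219
G1 X117.1228 Y158.8420 F3219
G00 X82.3744 Y154.6893
M3 S287
G1 X100.8522 Y157.7041 F3219
G1 X113.7001 Y153.1529 F3219
G1 X120.9182 Y141.0357 F3219
G1 X122.5064 Y121.3524 F3219
G00 X56.5989 Y43.0475
M3 S287
G1 X32.4126 Y82.1481 F3219
G00 X47.8863 Y149.7072
M3 S848
G1 X72.9707 Y149.7072 F1200
G1 X72.9707 Y110.2276 F1200
G1 X47.8863 Y110.2276 F1200
G1 X47.8863 Y149.7072 F1200
M5
G00 X0.0000 Y0.0000

1 u = 1 mm; y_m = 214.1127 − y.

[1] `<path>` cubic bezier, #008000→engrave S287 F3219: (47.9468,147.8758) → (39.2491,131.9721) → (36.3422,113.5306) → (35.7739,99.0670) → (34.0919,95.0974)

[2] `<rect>` rectangle, #008000→engrave S287 F3219: (66.7195,140.1058) → (78.9699,140.1058) → (78.9699,120.8489) → (66.7195,120.8489) → (66.7195,140.1058) (closed)

[3] `<polygon>` regular polygon, #000000→cut S848 F1200: (83.9951,30.8739) → (71.8539,9.2989) → (50.2789,21.4401) → (62.4201,43.0151) → (83.9951,30.8739) (closed)

[4] `<path>` open polyline, #008000→engrave S287 F3219: (81.6499,9.9837) → (30.6825,182.8024) → (78.4678,202.9944) → (117.1228,158.8420)

[5] `<path>` quadratic bezier, #008000→engrave S287 F3219: (82.3744,154.6893) → (100.8522,157.7041) → (113.7001,153.1529) → (120.9182,141.0357) → (122.5064,121.3524)

[6] `<path>` line segment, #008000→engrave S287 F3219: (56.5989,43.0475) → (32.4126,82.1481)

[7] `<rect>` rectangle, #000000→cut S848 F1200: (47.8863,149.7072) → (72.9707,149.7072) → (72.9707,110.2276) → (47.8863,110.2276) → (47.8863,149.7072) (closed)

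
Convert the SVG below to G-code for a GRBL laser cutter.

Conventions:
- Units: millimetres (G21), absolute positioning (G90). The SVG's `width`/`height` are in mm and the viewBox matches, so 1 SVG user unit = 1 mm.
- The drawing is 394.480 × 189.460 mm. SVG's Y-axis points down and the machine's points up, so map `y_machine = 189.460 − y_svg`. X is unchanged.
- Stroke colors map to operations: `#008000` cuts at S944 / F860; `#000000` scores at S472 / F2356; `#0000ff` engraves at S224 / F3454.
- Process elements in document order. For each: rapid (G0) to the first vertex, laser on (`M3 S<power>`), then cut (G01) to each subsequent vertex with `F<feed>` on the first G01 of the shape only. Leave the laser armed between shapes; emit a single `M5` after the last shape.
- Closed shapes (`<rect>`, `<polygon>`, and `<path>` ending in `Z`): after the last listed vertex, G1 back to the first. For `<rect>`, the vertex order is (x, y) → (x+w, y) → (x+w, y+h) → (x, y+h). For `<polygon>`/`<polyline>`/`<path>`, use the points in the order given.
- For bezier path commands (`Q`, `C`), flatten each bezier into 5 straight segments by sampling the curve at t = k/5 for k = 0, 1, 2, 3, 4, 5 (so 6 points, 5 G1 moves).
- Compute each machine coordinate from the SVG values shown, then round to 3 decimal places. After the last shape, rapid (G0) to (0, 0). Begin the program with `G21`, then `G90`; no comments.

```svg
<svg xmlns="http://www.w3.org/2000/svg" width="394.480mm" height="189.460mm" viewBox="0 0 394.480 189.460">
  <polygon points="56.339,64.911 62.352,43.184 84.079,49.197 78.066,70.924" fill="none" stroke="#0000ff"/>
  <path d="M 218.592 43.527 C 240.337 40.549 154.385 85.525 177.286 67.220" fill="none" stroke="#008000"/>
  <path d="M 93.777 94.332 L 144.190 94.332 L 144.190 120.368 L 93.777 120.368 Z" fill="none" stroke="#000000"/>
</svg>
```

G21
G90
G0 X56.339 Y124.549
M3 S224
G01 X62.352 Y146.276 F3454
G01 X84.079 Y140.263
G01 X78.066 Y118.536
G01 X56.339 Y124.549
G0 X218.592 Y145.933
M3 S944
G01 X220.448 Y142.855 F860
G01 X206.851 Y133.608
G01 X188.195 Y123.530
G01 X174.875 Y117.961
G01 X177.286 Y122.240
G0 X93.777 Y95.128
M3 S472
G01 X144.190 Y95.128 F2356
G01 X144.190 Y69.092
G01 X93.777 Y69.092
G01 X93.777 Y95.128
M5
G0 X0.000 Y0.000

Since the viewBox matches the mm dimensions, user units are millimetres directly. The only transform is the Y-flip y_m = 189.460 − y_svg.

Shape 1 is a regular polygon drawn with `<polygon>`. Its stroke #0000ff means engrave at S224, F3454. After flipping Y the toolpath is (56.339,124.549) → (62.352,146.276) → (84.079,140.263) → (78.066,118.536) → (56.339,124.549), returning to the start.

Shape 2 is a cubic bezier drawn with `<path>`. Its stroke #008000 means cut at S944, F860. After flipping Y the toolpath is (218.592,145.933) → (220.448,142.855) → (206.851,133.608) → (188.195,123.530) → (174.875,117.961) → (177.286,122.240).

Shape 3 is a rectangle drawn with `<path>`. Its stroke #000000 means score at S472, F2356. After flipping Y the toolpath is (93.777,95.128) → (144.190,95.128) → (144.190,69.092) → (93.777,69.092) → (93.777,95.128), returning to the start.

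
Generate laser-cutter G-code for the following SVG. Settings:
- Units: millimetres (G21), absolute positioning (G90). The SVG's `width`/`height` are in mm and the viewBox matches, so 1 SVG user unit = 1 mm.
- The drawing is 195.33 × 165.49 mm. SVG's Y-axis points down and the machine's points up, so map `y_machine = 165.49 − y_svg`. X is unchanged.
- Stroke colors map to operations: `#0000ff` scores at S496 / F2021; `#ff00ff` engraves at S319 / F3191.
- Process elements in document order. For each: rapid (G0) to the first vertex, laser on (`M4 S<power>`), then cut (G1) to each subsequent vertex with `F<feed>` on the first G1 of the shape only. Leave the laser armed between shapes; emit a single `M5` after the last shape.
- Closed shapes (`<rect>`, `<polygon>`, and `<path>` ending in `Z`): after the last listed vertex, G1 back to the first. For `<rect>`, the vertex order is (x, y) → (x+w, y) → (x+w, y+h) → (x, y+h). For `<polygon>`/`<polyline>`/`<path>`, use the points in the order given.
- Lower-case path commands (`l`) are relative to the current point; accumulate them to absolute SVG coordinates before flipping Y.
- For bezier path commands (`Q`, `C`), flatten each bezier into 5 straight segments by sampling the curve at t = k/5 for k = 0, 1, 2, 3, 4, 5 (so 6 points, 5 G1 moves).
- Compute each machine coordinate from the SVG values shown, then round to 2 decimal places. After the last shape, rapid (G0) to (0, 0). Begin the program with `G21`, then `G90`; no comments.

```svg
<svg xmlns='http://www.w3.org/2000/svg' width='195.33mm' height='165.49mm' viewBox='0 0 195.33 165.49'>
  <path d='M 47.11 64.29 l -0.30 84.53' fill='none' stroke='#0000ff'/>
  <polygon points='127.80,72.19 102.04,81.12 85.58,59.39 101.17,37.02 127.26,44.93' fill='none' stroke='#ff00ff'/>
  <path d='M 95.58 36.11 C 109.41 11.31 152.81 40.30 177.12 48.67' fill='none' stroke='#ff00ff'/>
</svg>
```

G21
G90
G0 X47.11 Y101.20
M4 S496
G1 X46.81 Y16.67 F2021
G0 X127.80 Y93.30
M4 S319
G1 X102.04 Y84.37 F3191
G1 X85.58 Y106.10
G1 X101.17 Y128.47
G1 X127.26 Y120.56
G1 X127.80 Y93.30
G0 X95.58 Y129.38
M4 S319
G1 X107.04 Y138.40 F3191
G1 X123.26 Y138.08
G1 X141.90 Y132.00
G1 X160.63 Y123.72
G1 X177.12 Y116.82
M5
G0 X0.00 Y0.00

1 u = 1 mm; y_m = 165.49 − y.

[1] `<path>` line segment, #0000ff→score S496 F2021: (47.11,101.20) → (46.81,16.67)

[2] `<polygon>` regular polygon, #ff00ff→engrave S319 F3191: (127.80,93.30) → (102.04,84.37) → (85.58,106.10) → (101.17,128.47) → (127.26,120.56) → (127.80,93.30) (closed)

[3] `<path>` cubic bezier, #ff00ff→engrave S319 F3191: (95.58,129.38) → (107.04,138.40) → (123.26,138.08) → (141.90,132.00) → (160.63,123.72) → (177.12,116.82)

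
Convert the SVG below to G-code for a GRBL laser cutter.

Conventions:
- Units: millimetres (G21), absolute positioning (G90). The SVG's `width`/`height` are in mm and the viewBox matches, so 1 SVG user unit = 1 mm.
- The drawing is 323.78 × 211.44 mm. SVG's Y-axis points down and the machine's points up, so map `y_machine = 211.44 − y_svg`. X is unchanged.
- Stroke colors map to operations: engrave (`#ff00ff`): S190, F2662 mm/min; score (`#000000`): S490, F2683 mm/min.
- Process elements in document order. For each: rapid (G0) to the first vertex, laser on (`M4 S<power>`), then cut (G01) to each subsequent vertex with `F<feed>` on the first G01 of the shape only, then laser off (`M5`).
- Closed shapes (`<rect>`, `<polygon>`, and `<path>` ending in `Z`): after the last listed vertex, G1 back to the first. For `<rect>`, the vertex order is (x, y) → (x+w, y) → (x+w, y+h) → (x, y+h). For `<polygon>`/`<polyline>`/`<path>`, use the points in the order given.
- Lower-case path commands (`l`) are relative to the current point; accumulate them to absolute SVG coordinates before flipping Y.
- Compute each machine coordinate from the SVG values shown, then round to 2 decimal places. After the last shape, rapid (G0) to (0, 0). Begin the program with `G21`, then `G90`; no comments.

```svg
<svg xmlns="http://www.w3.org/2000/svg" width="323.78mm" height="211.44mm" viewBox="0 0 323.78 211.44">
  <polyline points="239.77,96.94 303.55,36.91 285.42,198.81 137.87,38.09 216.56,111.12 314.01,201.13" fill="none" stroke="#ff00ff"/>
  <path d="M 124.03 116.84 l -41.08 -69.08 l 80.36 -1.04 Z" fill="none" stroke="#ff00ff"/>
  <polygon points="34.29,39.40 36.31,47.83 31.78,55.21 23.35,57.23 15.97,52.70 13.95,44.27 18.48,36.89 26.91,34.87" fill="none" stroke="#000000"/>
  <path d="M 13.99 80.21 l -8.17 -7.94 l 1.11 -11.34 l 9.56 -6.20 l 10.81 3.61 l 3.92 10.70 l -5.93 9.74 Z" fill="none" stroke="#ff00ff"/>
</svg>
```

G21
G90
G0 X239.77 Y114.50
M4 S190
G01 X303.55 Y174.53 F2662
G01 X285.42 Y12.63
G01 X137.87 Y173.35
G01 X216.56 Y100.32
G01 X314.01 Y10.31
M5
G0 X124.03 Y94.60
M4 S190
G01 X82.95 Y163.68 F2662
G01 X163.31 Y164.72
G01 X124.03 Y94.60
M5
G0 X34.29 Y172.04
M4 S490
G01 X36.31 Y163.61 F2683
G01 X31.78 Y156.23
G01 X23.35 Y154.21
G01 X15.97 Y158.74
G01 X13.95 Y167.17
G01 X18.48 Y174.55
G01 X26.91 Y176.57
G01 X34.29 Y172.04
M5
G0 X13.99 Y131.23
M4 S190
G01 X5.82 Y139.17 F2662
G01 X6.93 Y150.51
G01 X16.49 Y156.71
G01 X27.30 Y153.10
G01 X31.22 Y142.40
G01 X25.29 Y132.66
G01 X13.99 Y131.23
M5
G0 X0.00 Y0.00

viewBox `0 0 323.78 211.44` with mm width/height → 1 unit = 1 mm. Flip: y_m = 211.44 − y_svg.

**Shape 1** — `<polyline>` open polyline, stroke `#ff00ff` → engrave (S190, F2662). Machine vertices: (239.77,114.50) → (303.55,174.53) → (285.42,12.63) → (137.87,173.35) → (216.56,100.32) → (314.01,10.31). Open path.

**Shape 2** — `<path>` regular polygon, stroke `#ff00ff` → engrave (S190, F2662). Machine vertices: (124.03,94.60) → (82.95,163.68) → (163.31,164.72) → (124.03,94.60). Closed: final G1 returns to the first vertex.

**Shape 3** — `<polygon>` regular polygon, stroke `#000000` → score (S490, F2683). Machine vertices: (34.29,172.04) → (36.31,163.61) → (31.78,156.23) → (23.35,154.21) → (15.97,158.74) → (13.95,167.17) → (18.48,174.55) → (26.91,176.57) → (34.29,172.04). Closed: final G1 returns to the first vertex.

**Shape 4** — `<path>` regular polygon, stroke `#ff00ff` → engrave (S190, F2662). Machine vertices: (13.99,131.23) → (5.82,139.17) → (6.93,150.51) → (16.49,156.71) → (27.30,153.10) → (31.22,142.40) → (25.29,132.66) → (13.99,131.23). Closed: final G1 returns to the first vertex.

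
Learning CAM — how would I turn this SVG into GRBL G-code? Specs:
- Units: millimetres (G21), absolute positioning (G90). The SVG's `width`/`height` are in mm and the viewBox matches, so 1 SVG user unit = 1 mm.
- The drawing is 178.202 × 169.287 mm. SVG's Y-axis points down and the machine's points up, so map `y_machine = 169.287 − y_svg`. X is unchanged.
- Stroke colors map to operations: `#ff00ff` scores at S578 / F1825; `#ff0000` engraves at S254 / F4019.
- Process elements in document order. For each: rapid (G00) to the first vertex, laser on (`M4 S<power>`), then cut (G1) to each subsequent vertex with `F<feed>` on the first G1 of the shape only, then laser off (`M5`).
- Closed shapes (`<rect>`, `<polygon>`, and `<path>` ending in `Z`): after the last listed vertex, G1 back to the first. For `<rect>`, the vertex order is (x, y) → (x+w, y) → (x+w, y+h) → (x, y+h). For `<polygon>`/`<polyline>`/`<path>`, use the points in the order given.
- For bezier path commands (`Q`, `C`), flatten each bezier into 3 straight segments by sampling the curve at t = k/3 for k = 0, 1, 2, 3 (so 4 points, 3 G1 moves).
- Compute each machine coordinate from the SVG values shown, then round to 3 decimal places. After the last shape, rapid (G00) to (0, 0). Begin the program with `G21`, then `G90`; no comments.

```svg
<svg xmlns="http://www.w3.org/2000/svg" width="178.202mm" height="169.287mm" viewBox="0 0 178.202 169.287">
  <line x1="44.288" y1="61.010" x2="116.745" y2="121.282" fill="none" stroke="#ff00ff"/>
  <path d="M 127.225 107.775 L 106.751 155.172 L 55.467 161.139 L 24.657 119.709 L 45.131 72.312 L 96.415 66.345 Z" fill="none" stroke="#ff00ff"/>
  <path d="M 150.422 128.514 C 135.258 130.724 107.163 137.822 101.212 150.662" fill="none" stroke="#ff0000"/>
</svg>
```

viewBox `0 0 178.202 169.287` with mm width/height → 1 unit = 1 mm. Flip: y_m = 169.287 − y_svg.

**Shape 1** — `<line>` line segment, stroke `#ff00ff` → score (S578, F1825). Machine vertices: (44.288,108.277) → (116.745,48.005). Open path.

**Shape 2** — `<path>` regular polygon, stroke `#ff00ff` → score (S578, F1825). Machine vertices: (127.225,61.512) → (106.751,14.115) → (55.467,8.148) → (24.657,49.578) → (45.131,96.975) → (96.415,102.942) → (127.225,61.512). Closed: final G1 returns to the first vertex.

**Shape 3** — `<path>` cubic bezier, stroke `#ff0000` → engrave (S254, F4019). Control points (SVG): P0=(150.422,128.514), P1=(135.258,130.724), P2=(107.163,137.822), P3=(101.212,150.662); sampled at t=k/3. Machine vertices: (150.422,40.773) → (132.247,36.902) → (113.245,29.583) → (101.212,18.625). Open path.

G21
G90
G00 X44.288 Y108.277
M4 S578
G1 X116.745 Y48.005 F1825
M5
G00 X127.225 Y61.512
M4 S578
G1 X106.751 Y14.115 F1825
G1 X55.467 Y8.148
G1 X24.657 Y49.578
G1 X45.131 Y96.975
G1 X96.415 Y102.942
G1 X127.225 Y61.512
M5
G00 X150.422 Y40.773
M4 S254
G1 X132.247 Y36.902 F4019
G1 X113.245 Y29.583
G1 X101.212 Y18.625
M5
G00 X0.000 Y0.000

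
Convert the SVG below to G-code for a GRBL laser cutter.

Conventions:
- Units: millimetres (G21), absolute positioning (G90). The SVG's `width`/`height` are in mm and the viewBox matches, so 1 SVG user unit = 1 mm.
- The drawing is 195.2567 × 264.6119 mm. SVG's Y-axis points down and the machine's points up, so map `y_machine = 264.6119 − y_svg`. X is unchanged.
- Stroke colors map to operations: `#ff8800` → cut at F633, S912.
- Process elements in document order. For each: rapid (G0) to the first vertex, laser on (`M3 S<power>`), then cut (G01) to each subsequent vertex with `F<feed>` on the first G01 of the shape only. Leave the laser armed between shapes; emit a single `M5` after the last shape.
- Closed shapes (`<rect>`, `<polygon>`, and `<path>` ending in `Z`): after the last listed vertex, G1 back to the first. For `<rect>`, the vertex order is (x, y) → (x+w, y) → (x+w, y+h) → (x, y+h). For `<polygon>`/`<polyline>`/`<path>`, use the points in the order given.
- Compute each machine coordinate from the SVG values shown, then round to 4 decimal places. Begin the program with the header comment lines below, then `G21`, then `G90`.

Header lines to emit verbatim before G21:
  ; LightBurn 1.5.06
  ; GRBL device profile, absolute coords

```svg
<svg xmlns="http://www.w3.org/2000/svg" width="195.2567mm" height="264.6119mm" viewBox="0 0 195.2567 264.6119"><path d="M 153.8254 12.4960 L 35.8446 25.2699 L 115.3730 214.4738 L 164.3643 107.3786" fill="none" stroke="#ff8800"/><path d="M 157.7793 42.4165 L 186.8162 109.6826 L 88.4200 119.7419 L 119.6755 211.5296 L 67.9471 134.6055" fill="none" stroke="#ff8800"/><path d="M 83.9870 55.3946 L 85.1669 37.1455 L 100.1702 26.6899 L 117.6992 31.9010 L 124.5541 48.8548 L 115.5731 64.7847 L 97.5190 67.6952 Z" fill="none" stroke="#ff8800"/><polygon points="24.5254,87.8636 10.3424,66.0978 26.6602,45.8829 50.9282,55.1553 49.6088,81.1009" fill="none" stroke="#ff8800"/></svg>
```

Since the viewBox matches the mm dimensions, user units are millimetres directly. The only transform is the Y-flip y_m = 264.6119 − y_svg.

Shape 1 is a open polyline drawn with `<path>`. Its stroke #ff8800 means cut at S912, F633. After flipping Y the toolpath is (153.8254,252.1159) → (35.8446,239.3420) → (115.3730,50.1381) → (164.3643,157.2333).

Shape 2 is a open polyline drawn with `<path>`. Its stroke #ff8800 means cut at S912, F633. After flipping Y the toolpath is (157.7793,222.1954) → (186.8162,154.9293) → (88.4200,144.8700) → (119.6755,53.0823) → (67.9471,130.0064).

Shape 3 is a regular polygon drawn with `<path>`. Its stroke #ff8800 means cut at S912, F633. After flipping Y the toolpath is (83.9870,209.2173) → (85.1669,227.4664) → (100.1702,237.9220) → (117.6992,232.7109) → (124.5541,215.7571) → (115.5731,199.8272) → (97.5190,196.9167) → (83.9870,209.2173), returning to the start.

Shape 4 is a regular polygon drawn with `<polygon>`. Its stroke #ff8800 means cut at S912, F633. After flipping Y the toolpath is (24.5254,176.7483) → (10.3424,198.5141) → (26.6602,218.7290) → (50.9282,209.4566) → (49.6088,183.5110) → (24.5254,176.7483), returning to the start.

; LightBurn 1.5.06
; GRBL device profile, absolute coords
G21
G90
G0 X153.8254 Y252.1159
M3 S912
G01 X35.8446 Y239.3420 F633
G01 X115.3730 Y50.1381
G01 X164.3643 Y157.2333
G0 X157.7793 Y222.1954
M3 S912
G01 X186.8162 Y154.9293 F633
G01 X88.4200 Y144.8700
G01 X119.6755 Y53.0823
G01 X67.9471 Y130.0064
G0 X83.9870 Y209.2173
M3 S912
G01 X85.1669 Y227.4664 F633
G01 X100.1702 Y237.9220
G01 X117.6992 Y232.7109
G01 X124.5541 Y215.7571
G01 X115.5731 Y199.8272
G01 X97.5190 Y196.9167
G01 X83.9870 Y209.2173
G0 X24.5254 Y176.7483
M3 S912
G01 X10.3424 Y198.5141 F633
G01 X26.6602 Y218.7290
G01 X50.9282 Y209.4566
G01 X49.6088 Y183.5110
G01 X24.5254 Y176.7483
M5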